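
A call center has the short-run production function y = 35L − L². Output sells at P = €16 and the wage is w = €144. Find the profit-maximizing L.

L* = 13

The marginal product of L is MP_L = 35 − 2L.
A price-taking firm hires until the value of the marginal product equals the wage: P·MP_L = w, so 16·(35 − 2L) = 144.
Then 35 − 2L = 9, giving L = 13.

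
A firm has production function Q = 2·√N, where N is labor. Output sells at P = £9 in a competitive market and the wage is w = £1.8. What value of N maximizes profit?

N* = 25

MP_N = (1/2)·2·N^(-1/2) = N^(-1/2).
Profit maximization for a price taker requires P·MP_N = w: 9·N^(-1/2) = 1.8.
So N^(-1/2) = 0.2, which gives N = 25.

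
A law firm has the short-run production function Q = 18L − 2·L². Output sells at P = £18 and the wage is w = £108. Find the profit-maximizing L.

The marginal product of L is MP_L = 18 − 4L.
A price-taking firm hires until the value of the marginal product equals the wage: P·MP_L = w, so 18·(18 − 4L) = 108.
Then 18 − 4L = 6, giving L = 3.

L* = 3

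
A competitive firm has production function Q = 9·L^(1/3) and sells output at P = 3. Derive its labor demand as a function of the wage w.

L(w) = (9/w)^(3/2)

MP_L = (1/3)·9·L^(-2/3) = 3·L^(-2/3).
Setting P·MP_L = w: 9·L^(-2/3) = w.
Solving for L: L^(-2/3) = w/9, so L = (9/w)^(3/2).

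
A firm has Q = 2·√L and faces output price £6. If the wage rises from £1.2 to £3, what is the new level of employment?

From P·MP_L = w with MP_L = L^(-1/2), the labor demand is L(w) = (6/w)^(2).
At w = 1.2: L = 25. At w = 3: L = 4.

L* = 4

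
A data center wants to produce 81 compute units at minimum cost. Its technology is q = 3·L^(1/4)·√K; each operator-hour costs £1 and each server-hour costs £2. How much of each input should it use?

L* = 81, K* = 81

Cost minimization requires the marginal rate of technical substitution to equal the input-price ratio: MP_L/MP_K = w/r.
Here MP_L/MP_K = (1/4)·(K/L)/(1/2) = 0.5·(K/L). Setting this equal to 1/2 = 0.5 gives K = L.
Substituting into q = 81: 3·L^(1/4)·(L)^(1/2) = 81.
Solving, L = 81 and K = 81.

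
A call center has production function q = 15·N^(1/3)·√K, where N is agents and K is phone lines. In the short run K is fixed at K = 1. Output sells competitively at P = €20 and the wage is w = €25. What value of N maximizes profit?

N* = 8

With K = 1, MP_N = (1/3)·15·N^(-2/3)·1^(1/2) = 5·N^(-2/3).
Profit maximization for a price taker requires P·MP_N = w: 20·5·N^(-2/3) = 25.
So N^(-2/3) = 0.25, which gives N = 8.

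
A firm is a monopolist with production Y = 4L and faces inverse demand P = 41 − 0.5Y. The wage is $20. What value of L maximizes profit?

L* = 9

Marginal revenue from the inverse demand is MR = 41 − Y.
The marginal product is MP_L = 4.
A monopolist hires until marginal revenue product equals the wage: MR·MP_L = w.
(41 − 4L)·4 = 20, so L = 9.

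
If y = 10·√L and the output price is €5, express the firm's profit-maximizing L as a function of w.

L(w) = 625/w²

MP_L = (1/2)·10·L^(-1/2) = 5·L^(-1/2).
Setting P·MP_L = w: 25·L^(-1/2) = w.
Solving for L: L^(-1/2) = w/25, so L = (25/w)^(2).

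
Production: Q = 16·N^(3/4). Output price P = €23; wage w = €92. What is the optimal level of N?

MP_N = (3/4)·16·N^(-1/4) = 12·N^(-1/4).
Profit maximization for a price taker requires P·MP_N = w: 23·12·N^(-1/4) = 92.
So N^(-1/4) = 1/3, which gives N = 81.

N* = 81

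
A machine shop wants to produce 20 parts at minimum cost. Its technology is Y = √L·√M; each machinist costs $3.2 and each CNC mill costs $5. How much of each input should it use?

Cost minimization requires the marginal rate of technical substitution to equal the input-price ratio: MP_L/MP_M = w/r.
Here MP_L/MP_M = (1/2)·(M/L)/(1/2) = (M/L). Setting this equal to 3.2/5 = 0.64 gives M = 0.64L.
Substituting into Y = 20: L^(1/2)·(0.64L)^(1/2) = 20.
Solving, L = 25 and M = 16.

L* = 25, M* = 16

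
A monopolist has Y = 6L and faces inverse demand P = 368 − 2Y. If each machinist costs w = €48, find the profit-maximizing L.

L* = 15

Marginal revenue from the inverse demand is MR = 368 − 4Y.
The marginal product is MP_L = 6.
A monopolist hires until marginal revenue product equals the wage: MR·MP_L = w.
(368 − 24L)·6 = 48, so L = 15.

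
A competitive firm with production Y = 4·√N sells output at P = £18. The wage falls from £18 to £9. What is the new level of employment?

N* = 16

From P·MP_N = w with MP_N = 2·N^(-1/2), the labor demand is N(w) = (36/w)^(2).
At w = 18: N = 4. At w = 9: N = 16.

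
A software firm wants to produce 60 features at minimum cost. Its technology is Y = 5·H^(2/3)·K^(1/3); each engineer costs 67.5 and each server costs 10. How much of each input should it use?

Cost minimization requires the marginal rate of technical substitution to equal the input-price ratio: MP_H/MP_K = w/r.
Here MP_H/MP_K = (2/3)·(K/H)/(1/3) = 2·(K/H). Setting this equal to 67.5/10 = 6.75 gives K = 3.375H.
Substituting into Y = 60: 5·H^(2/3)·(3.375H)^(1/3) = 60.
Solving, H = 8 and K = 27.

H* = 8, K* = 27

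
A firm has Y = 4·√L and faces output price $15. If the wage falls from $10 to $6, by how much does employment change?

ΔL = 16

From P·MP_L = w with MP_L = 2·L^(-1/2), the labor demand is L(w) = (30/w)^(2).
At w = 10: L = 9. At w = 6: L = 25.
ΔL = 25 − 9 = 16.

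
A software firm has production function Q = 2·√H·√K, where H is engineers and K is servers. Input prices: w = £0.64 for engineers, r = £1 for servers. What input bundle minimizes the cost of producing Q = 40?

H* = 25, K* = 16

Cost minimization requires the marginal rate of technical substitution to equal the input-price ratio: MP_H/MP_K = w/r.
Here MP_H/MP_K = (1/2)·(K/H)/(1/2) = (K/H). Setting this equal to 0.64/1 = 0.64 gives K = 0.64H.
Substituting into Q = 40: 2·H^(1/2)·(0.64H)^(1/2) = 40.
Solving, H = 25 and K = 16.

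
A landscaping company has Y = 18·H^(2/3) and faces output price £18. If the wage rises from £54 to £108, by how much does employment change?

ΔH = -56

From P·MP_H = w with MP_H = 12·H^(-1/3), the labor demand is H(w) = (216/w)^(3).
At w = 54: H = 64. At w = 108: H = 8.
ΔH = 8 − 64 = -56.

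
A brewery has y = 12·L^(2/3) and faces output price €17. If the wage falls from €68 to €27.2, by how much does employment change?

From P·MP_L = w with MP_L = 8·L^(-1/3), the labor demand is L(w) = (136/w)^(3).
At w = 68: L = 8. At w = 27.2: L = 125.
ΔL = 125 − 8 = 117.

ΔL = 117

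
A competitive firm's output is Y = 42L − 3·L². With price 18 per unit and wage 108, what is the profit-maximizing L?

L* = 6

The marginal product of L is MP_L = 42 − 6L.
A price-taking firm hires until the value of the marginal product equals the wage: P·MP_L = w, so 18·(42 − 6L) = 108.
Then 42 − 6L = 6, giving L = 6.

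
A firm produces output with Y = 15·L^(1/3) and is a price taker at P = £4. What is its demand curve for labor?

L(w) = (20/w)^(3/2)

MP_L = (1/3)·15·L^(-2/3) = 5·L^(-2/3).
Setting P·MP_L = w: 20·L^(-2/3) = w.
Solving for L: L^(-2/3) = w/20, so L = (20/w)^(3/2).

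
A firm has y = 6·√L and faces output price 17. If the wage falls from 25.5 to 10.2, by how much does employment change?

ΔL = 21

From P·MP_L = w with MP_L = 3·L^(-1/2), the labor demand is L(w) = (51/w)^(2).
At w = 25.5: L = 4. At w = 10.2: L = 25.
ΔL = 25 − 4 = 21.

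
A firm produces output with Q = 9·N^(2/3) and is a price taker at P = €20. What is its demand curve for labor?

MP_N = (2/3)·9·N^(-1/3) = 6·N^(-1/3).
Setting P·MP_N = w: 120·N^(-1/3) = w.
Solving for N: N^(-1/3) = w/120, so N = (120/w)^(3).

N(w) = 1728000/w³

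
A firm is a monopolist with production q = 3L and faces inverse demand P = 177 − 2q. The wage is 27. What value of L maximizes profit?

L* = 14

Marginal revenue from the inverse demand is MR = 177 − 4q.
The marginal product is MP_L = 3.
A monopolist hires until marginal revenue product equals the wage: MR·MP_L = w.
(177 − 12L)·3 = 27, so L = 14.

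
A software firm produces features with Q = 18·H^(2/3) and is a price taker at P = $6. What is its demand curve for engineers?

MP_H = (2/3)·18·H^(-1/3) = 12·H^(-1/3).
Setting P·MP_H = w: 72·H^(-1/3) = w.
Solving for H: H^(-1/3) = w/72, so H = (72/w)^(3).

H(w) = 373248/w³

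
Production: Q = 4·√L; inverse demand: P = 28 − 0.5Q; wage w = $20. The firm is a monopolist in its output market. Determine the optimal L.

Marginal revenue from the inverse demand is MR = 28 − Q.
The marginal product is MP_L = 2·L^(-1/2).
A monopolist hires until marginal revenue product equals the wage: MR·MP_L = w.
At L, Q = 4·√L. Substituting and solving: (28 − 4·√L)·2·L^(-1/2) = 20 gives L = 4.

L* = 4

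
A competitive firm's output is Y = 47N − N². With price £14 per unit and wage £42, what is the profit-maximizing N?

N* = 22

The marginal product of N is MP_N = 47 − 2N.
A price-taking firm hires until the value of the marginal product equals the wage: P·MP_N = w, so 14·(47 − 2N) = 42.
Then 47 − 2N = 3, giving N = 22.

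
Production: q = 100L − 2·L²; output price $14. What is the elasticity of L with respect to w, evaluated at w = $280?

ε = -0.25

From P·MP_L = w with MP_L = 100 − 4L, labor demand is L(w) = (100 − w/14)/4.
dL/dw = −1/(56) = -1/56.
At w = 280, L = 20, so ε = (dL/dw)·(w/L) = (-1/56)·(280/20) = -0.25.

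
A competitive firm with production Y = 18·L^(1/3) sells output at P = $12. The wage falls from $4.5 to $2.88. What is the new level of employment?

L* = 125

From P·MP_L = w with MP_L = 6·L^(-2/3), the labor demand is L(w) = (72/w)^(3/2).
At w = 4.5: L = 64. At w = 2.88: L = 125.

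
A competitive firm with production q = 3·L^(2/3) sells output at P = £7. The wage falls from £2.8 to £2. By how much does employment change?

ΔL = 218

From P·MP_L = w with MP_L = 2·L^(-1/3), the labor demand is L(w) = (14/w)^(3).
At w = 2.8: L = 125. At w = 2: L = 343.
ΔL = 343 − 125 = 218.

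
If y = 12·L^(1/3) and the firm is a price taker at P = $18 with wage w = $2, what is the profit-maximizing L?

MP_L = (1/3)·12·L^(-2/3) = 4·L^(-2/3).
Profit maximization for a price taker requires P·MP_L = w: 18·4·L^(-2/3) = 2.
So L^(-2/3) = 1/36, which gives L = 216.

L* = 216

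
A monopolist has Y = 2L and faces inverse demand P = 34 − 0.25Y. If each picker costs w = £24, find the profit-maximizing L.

Marginal revenue from the inverse demand is MR = 34 − 0.5Y.
The marginal product is MP_L = 2.
A monopolist hires until marginal revenue product equals the wage: MR·MP_L = w.
(34 − L)·2 = 24, so L = 22.

L* = 22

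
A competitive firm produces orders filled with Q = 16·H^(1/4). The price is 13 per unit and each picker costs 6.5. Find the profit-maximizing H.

MP_H = (1/4)·16·H^(-3/4) = 4·H^(-3/4).
Profit maximization for a price taker requires P·MP_H = w: 13·4·H^(-3/4) = 6.5.
So H^(-3/4) = 0.125, which gives H = 16.

H* = 16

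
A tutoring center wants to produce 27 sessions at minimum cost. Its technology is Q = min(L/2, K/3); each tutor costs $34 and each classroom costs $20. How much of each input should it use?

With a fixed-proportions technology, the cost-minimizing bundle uses no slack in either input: L/2 = K/3 = Q.
So L = 2·27 = 54 and K = 3·27 = 81.

L* = 54, K* = 81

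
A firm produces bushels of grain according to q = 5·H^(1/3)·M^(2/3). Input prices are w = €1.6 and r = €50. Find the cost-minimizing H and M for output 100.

H* = 125, M* = 8

Cost minimization requires the marginal rate of technical substitution to equal the input-price ratio: MP_H/MP_M = w/r.
Here MP_H/MP_M = (1/3)·(M/H)/(2/3) = 0.5·(M/H). Setting this equal to 1.6/50 = 0.032 gives M = 0.064H.
Substituting into q = 100: 5·H^(1/3)·(0.064H)^(2/3) = 100.
Solving, H = 125 and M = 8.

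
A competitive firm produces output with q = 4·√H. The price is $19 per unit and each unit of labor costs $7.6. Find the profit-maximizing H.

MP_H = (1/2)·4·H^(-1/2) = 2·H^(-1/2).
Profit maximization for a price taker requires P·MP_H = w: 19·2·H^(-1/2) = 7.6.
So H^(-1/2) = 0.2, which gives H = 25.

H* = 25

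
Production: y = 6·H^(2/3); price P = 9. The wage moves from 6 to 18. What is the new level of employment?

From P·MP_H = w with MP_H = 4·H^(-1/3), the labor demand is H(w) = (36/w)^(3).
At w = 6: H = 216. At w = 18: H = 8.

H* = 8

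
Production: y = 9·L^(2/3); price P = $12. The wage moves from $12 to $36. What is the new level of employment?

L* = 8

From P·MP_L = w with MP_L = 6·L^(-1/3), the labor demand is L(w) = (72/w)^(3).
At w = 12: L = 216. At w = 36: L = 8.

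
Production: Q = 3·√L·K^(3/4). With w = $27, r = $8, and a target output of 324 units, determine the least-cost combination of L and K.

L* = 16, K* = 81

Cost minimization requires the marginal rate of technical substitution to equal the input-price ratio: MP_L/MP_K = w/r.
Here MP_L/MP_K = (1/2)·(K/L)/(3/4) = (2/3)·(K/L). Setting this equal to 27/8 = 3.375 gives K = 5.0625L.
Substituting into Q = 324: 3·L^(1/2)·(5.0625L)^(3/4) = 324.
Solving, L = 16 and K = 81.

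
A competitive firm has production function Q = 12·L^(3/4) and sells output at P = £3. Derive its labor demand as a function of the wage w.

MP_L = (3/4)·12·L^(-1/4) = 9·L^(-1/4).
Setting P·MP_L = w: 27·L^(-1/4) = w.
Solving for L: L^(-1/4) = w/27, so L = (27/w)^(4).

L(w) = 531441/w^(4)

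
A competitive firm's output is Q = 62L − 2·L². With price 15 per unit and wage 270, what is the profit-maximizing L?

The marginal product of L is MP_L = 62 − 4L.
A price-taking firm hires until the value of the marginal product equals the wage: P·MP_L = w, so 15·(62 − 4L) = 270.
Then 62 − 4L = 18, giving L = 11.

L* = 11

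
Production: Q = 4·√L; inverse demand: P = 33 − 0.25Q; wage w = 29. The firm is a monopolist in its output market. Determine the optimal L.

L* = 4

Marginal revenue from the inverse demand is MR = 33 − 0.5Q.
The marginal product is MP_L = 2·L^(-1/2).
A monopolist hires until marginal revenue product equals the wage: MR·MP_L = w.
At L, Q = 4·√L. Substituting and solving: (33 − 2·√L)·2·L^(-1/2) = 29 gives L = 4.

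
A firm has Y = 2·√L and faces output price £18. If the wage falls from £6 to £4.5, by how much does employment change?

From P·MP_L = w with MP_L = L^(-1/2), the labor demand is L(w) = (18/w)^(2).
At w = 6: L = 9. At w = 4.5: L = 16.
ΔL = 16 − 9 = 7.

ΔL = 7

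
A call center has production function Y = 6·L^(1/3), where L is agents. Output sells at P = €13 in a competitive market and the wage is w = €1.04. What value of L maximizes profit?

MP_L = (1/3)·6·L^(-2/3) = 2·L^(-2/3).
Profit maximization for a price taker requires P·MP_L = w: 13·2·L^(-2/3) = 1.04.
So L^(-2/3) = 0.04, which gives L = 125.

L* = 125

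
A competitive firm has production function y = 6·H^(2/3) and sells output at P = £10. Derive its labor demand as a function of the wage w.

MP_H = (2/3)·6·H^(-1/3) = 4·H^(-1/3).
Setting P·MP_H = w: 40·H^(-1/3) = w.
Solving for H: H^(-1/3) = w/40, so H = (40/w)^(3).

H(w) = 64000/w³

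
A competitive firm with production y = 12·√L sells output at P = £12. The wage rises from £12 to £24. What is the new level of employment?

From P·MP_L = w with MP_L = 6·L^(-1/2), the labor demand is L(w) = (72/w)^(2).
At w = 12: L = 36. At w = 24: L = 9.

L* = 9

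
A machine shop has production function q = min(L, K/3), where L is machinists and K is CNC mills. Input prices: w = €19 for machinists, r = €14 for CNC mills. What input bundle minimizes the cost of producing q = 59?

L* = 59, K* = 177

With a fixed-proportions technology, the cost-minimizing bundle uses no slack in either input: L = K/3 = q.
So L = 59 and K = 3·59 = 177.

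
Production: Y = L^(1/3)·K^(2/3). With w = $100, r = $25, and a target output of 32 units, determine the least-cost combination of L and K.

L* = 8, K* = 64

Cost minimization requires the marginal rate of technical substitution to equal the input-price ratio: MP_L/MP_K = w/r.
Here MP_L/MP_K = (1/3)·(K/L)/(2/3) = 0.5·(K/L). Setting this equal to 100/25 = 4 gives K = 8L.
Substituting into Y = 32: L^(1/3)·(8L)^(2/3) = 32.
Solving, L = 8 and K = 64.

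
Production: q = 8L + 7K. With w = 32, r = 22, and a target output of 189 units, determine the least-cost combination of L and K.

L* = 0, K* = 27

The inputs are perfect substitutes, so the firm uses whichever has the lower cost per unit of output.
Cost per unit of output via L is w/8 = 4; via K it is r/7 = 22/7. K is cheaper.
Producing q = 189 with K alone: L = 0, K = 27.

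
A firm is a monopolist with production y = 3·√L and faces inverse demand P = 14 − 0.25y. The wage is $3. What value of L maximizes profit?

Marginal revenue from the inverse demand is MR = 14 − 0.5y.
The marginal product is MP_L = 1.5·L^(-1/2).
A monopolist hires until marginal revenue product equals the wage: MR·MP_L = w.
At L, y = 3·√L. Substituting and solving: (14 − 1.5·√L)·1.5·L^(-1/2) = 3 gives L = 16.

L* = 16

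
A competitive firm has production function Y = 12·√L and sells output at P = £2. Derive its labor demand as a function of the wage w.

MP_L = (1/2)·12·L^(-1/2) = 6·L^(-1/2).
Setting P·MP_L = w: 12·L^(-1/2) = w.
Solving for L: L^(-1/2) = w/12, so L = (12/w)^(2).

L(w) = 144/w²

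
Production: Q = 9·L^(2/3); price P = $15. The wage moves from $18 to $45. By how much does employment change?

From P·MP_L = w with MP_L = 6·L^(-1/3), the labor demand is L(w) = (90/w)^(3).
At w = 18: L = 125. At w = 45: L = 8.
ΔL = 8 − 125 = -117.

ΔL = -117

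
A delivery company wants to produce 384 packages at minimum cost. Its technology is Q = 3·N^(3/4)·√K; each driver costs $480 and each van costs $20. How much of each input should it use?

Cost minimization requires the marginal rate of technical substitution to equal the input-price ratio: MP_N/MP_K = w/r.
Here MP_N/MP_K = (3/4)·(K/N)/(1/2) = 1.5·(K/N). Setting this equal to 480/20 = 24 gives K = 16N.
Substituting into Q = 384: 3·N^(3/4)·(16N)^(1/2) = 384.
Solving, N = 16 and K = 256.

N* = 16, K* = 256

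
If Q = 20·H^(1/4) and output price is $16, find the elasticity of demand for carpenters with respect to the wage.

MP_H = (1/4)·20·H^(-3/4), so P·MP_H = w gives 80·H^(-3/4) = w.
Solving, H(w) = (80/w)^(4/3). This is a constant-elasticity form: H ∝ w^(−4/3), so ε = −4/3.

ε = -4/3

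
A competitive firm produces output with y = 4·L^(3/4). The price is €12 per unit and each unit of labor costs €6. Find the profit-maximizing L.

L* = 1296

MP_L = (3/4)·4·L^(-1/4) = 3·L^(-1/4).
Profit maximization for a price taker requires P·MP_L = w: 12·3·L^(-1/4) = 6.
So L^(-1/4) = 1/6, which gives L = 1296.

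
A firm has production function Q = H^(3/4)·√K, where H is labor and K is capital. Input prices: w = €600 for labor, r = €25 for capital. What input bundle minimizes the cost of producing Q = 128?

Cost minimization requires the marginal rate of technical substitution to equal the input-price ratio: MP_H/MP_K = w/r.
Here MP_H/MP_K = (3/4)·(K/H)/(1/2) = 1.5·(K/H). Setting this equal to 600/25 = 24 gives K = 16H.
Substituting into Q = 128: H^(3/4)·(16H)^(1/2) = 128.
Solving, H = 16 and K = 256.

H* = 16, K* = 256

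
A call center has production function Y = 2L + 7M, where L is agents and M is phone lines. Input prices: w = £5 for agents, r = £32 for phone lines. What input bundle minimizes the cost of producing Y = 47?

L* = 23.5, M* = 0

The inputs are perfect substitutes, so the firm uses whichever has the lower cost per unit of output.
Cost per unit of output via L is w/2 = 2.5; via M it is r/7 = 32/7. L is cheaper.
Producing Y = 47 with L alone: L = 23.5, M = 0.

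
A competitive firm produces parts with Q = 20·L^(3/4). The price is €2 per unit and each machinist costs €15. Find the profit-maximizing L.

L* = 16

MP_L = (3/4)·20·L^(-1/4) = 15·L^(-1/4).
Profit maximization for a price taker requires P·MP_L = w: 2·15·L^(-1/4) = 15.
So L^(-1/4) = 0.5, which gives L = 16.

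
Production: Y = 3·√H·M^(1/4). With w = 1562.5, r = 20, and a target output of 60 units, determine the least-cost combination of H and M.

H* = 16, M* = 625

Cost minimization requires the marginal rate of technical substitution to equal the input-price ratio: MP_H/MP_M = w/r.
Here MP_H/MP_M = (1/2)·(M/H)/(1/4) = 2·(M/H). Setting this equal to 1562.5/20 = 78.125 gives M = 39.0625H.
Substituting into Y = 60: 3·H^(1/2)·(39.0625H)^(1/4) = 60.
Solving, H = 16 and M = 625.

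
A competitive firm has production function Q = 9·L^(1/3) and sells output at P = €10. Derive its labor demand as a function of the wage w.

MP_L = (1/3)·9·L^(-2/3) = 3·L^(-2/3).
Setting P·MP_L = w: 30·L^(-2/3) = w.
Solving for L: L^(-2/3) = w/30, so L = (30/w)^(3/2).

L(w) = (30/w)^(3/2)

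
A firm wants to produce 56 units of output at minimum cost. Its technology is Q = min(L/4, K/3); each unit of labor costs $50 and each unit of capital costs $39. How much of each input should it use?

With a fixed-proportions technology, the cost-minimizing bundle uses no slack in either input: L/4 = K/3 = Q.
So L = 4·56 = 224 and K = 3·56 = 168.

L* = 224, K* = 168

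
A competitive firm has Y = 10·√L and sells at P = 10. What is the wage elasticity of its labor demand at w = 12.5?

MP_L = (1/2)·10·L^(-1/2), so P·MP_L = w gives 50·L^(-1/2) = w.
Solving, L(w) = (50/w)^(2). This is a constant-elasticity form: L ∝ w^(−2), so ε = −2.

ε = -2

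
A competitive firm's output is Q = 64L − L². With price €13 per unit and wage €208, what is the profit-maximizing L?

L* = 24

The marginal product of L is MP_L = 64 − 2L.
A price-taking firm hires until the value of the marginal product equals the wage: P·MP_L = w, so 13·(64 − 2L) = 208.
Then 64 − 2L = 16, giving L = 24.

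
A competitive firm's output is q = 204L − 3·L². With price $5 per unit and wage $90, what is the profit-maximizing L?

L* = 31

The marginal product of L is MP_L = 204 − 6L.
A price-taking firm hires until the value of the marginal product equals the wage: P·MP_L = w, so 5·(204 − 6L) = 90.
Then 204 − 6L = 18, giving L = 31.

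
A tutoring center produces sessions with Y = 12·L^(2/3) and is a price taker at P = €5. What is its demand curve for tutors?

MP_L = (2/3)·12·L^(-1/3) = 8·L^(-1/3).
Setting P·MP_L = w: 40·L^(-1/3) = w.
Solving for L: L^(-1/3) = w/40, so L = (40/w)^(3).

L(w) = 64000/w³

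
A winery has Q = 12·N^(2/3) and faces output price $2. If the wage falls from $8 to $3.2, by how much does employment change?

ΔN = 117

From P·MP_N = w with MP_N = 8·N^(-1/3), the labor demand is N(w) = (16/w)^(3).
At w = 8: N = 8. At w = 3.2: N = 125.
ΔN = 125 − 8 = 117.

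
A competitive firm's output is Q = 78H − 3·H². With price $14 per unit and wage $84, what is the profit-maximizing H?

H* = 12

The marginal product of H is MP_H = 78 − 6H.
A price-taking firm hires until the value of the marginal product equals the wage: P·MP_H = w, so 14·(78 − 6H) = 84.
Then 78 − 6H = 6, giving H = 12.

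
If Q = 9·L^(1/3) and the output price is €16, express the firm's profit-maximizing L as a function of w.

L(w) = (48/w)^(3/2)

MP_L = (1/3)·9·L^(-2/3) = 3·L^(-2/3).
Setting P·MP_L = w: 48·L^(-2/3) = w.
Solving for L: L^(-2/3) = w/48, so L = (48/w)^(3/2).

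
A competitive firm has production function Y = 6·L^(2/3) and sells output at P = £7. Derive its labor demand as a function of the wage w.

MP_L = (2/3)·6·L^(-1/3) = 4·L^(-1/3).
Setting P·MP_L = w: 28·L^(-1/3) = w.
Solving for L: L^(-1/3) = w/28, so L = (28/w)^(3).

L(w) = 21952/w³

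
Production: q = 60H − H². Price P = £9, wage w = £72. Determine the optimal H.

The marginal product of H is MP_H = 60 − 2H.
A price-taking firm hires until the value of the marginal product equals the wage: P·MP_H = w, so 9·(60 − 2H) = 72.
Then 60 − 2H = 8, giving H = 26.

H* = 26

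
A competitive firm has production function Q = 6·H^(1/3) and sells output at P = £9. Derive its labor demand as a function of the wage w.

H(w) = (18/w)^(3/2)

MP_H = (1/3)·6·H^(-2/3) = 2·H^(-2/3).
Setting P·MP_H = w: 18·H^(-2/3) = w.
Solving for H: H^(-2/3) = w/18, so H = (18/w)^(3/2).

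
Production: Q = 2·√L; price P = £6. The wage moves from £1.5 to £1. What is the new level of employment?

L* = 36

From P·MP_L = w with MP_L = L^(-1/2), the labor demand is L(w) = (6/w)^(2).
At w = 1.5: L = 16. At w = 1: L = 36.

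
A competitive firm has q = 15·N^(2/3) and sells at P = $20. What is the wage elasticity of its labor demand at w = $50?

ε = -3

MP_N = (2/3)·15·N^(-1/3), so P·MP_N = w gives 200·N^(-1/3) = w.
Solving, N(w) = (200/w)^(3). This is a constant-elasticity form: N ∝ w^(−3), so ε = −3.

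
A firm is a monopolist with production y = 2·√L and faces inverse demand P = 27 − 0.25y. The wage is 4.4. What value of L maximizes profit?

Marginal revenue from the inverse demand is MR = 27 − 0.5y.
The marginal product is MP_L = L^(-1/2).
A monopolist hires until marginal revenue product equals the wage: MR·MP_L = w.
At L, y = 2·√L. Substituting and solving: (27 − √L)·L^(-1/2) = 4.4 gives L = 25.

L* = 25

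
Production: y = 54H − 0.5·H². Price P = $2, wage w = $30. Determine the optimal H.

The marginal product of H is MP_H = 54 − H.
A price-taking firm hires until the value of the marginal product equals the wage: P·MP_H = w, so 2·(54 − H) = 30.
Then 54 − H = 15, giving H = 39.

H* = 39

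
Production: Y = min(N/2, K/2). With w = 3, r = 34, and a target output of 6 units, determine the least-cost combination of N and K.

With a fixed-proportions technology, the cost-minimizing bundle uses no slack in either input: N/2 = K/2 = Y.
So N = 2·6 = 12 and K = 2·6 = 12.

N* = 12, K* = 12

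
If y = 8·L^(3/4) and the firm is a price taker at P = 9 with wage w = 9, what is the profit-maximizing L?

MP_L = (3/4)·8·L^(-1/4) = 6·L^(-1/4).
Profit maximization for a price taker requires P·MP_L = w: 9·6·L^(-1/4) = 9.
So L^(-1/4) = 1/6, which gives L = 1296.

L* = 1296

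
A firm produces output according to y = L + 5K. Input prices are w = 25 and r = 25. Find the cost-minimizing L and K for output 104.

L* = 0, K* = 20.8

The inputs are perfect substitutes, so the firm uses whichever has the lower cost per unit of output.
Cost per unit of output via L is 25; via K it is 5. K is cheaper.
Producing y = 104 with K alone: L = 0, K = 20.8.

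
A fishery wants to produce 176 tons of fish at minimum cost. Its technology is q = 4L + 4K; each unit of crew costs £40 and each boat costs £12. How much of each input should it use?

The inputs are perfect substitutes, so the firm uses whichever has the lower cost per unit of output.
Cost per unit of output via L is w/4 = 10; via K it is r/4 = 3. K is cheaper.
Producing q = 176 with K alone: L = 0, K = 44.

L* = 0, K* = 44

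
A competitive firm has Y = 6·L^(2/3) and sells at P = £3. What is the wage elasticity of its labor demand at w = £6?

ε = -3

MP_L = (2/3)·6·L^(-1/3), so P·MP_L = w gives 12·L^(-1/3) = w.
Solving, L(w) = (12/w)^(3). This is a constant-elasticity form: L ∝ w^(−3), so ε = −3.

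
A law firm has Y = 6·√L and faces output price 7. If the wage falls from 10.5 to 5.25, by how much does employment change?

From P·MP_L = w with MP_L = 3·L^(-1/2), the labor demand is L(w) = (21/w)^(2).
At w = 10.5: L = 4. At w = 5.25: L = 16.
ΔL = 16 − 4 = 12.

ΔL = 12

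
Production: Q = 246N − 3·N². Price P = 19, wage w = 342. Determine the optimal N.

N* = 38

The marginal product of N is MP_N = 246 − 6N.
A price-taking firm hires until the value of the marginal product equals the wage: P·MP_N = w, so 19·(246 − 6N) = 342.
Then 246 − 6N = 18, giving N = 38.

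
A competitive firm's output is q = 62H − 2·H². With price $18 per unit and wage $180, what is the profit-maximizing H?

The marginal product of H is MP_H = 62 − 4H.
A price-taking firm hires until the value of the marginal product equals the wage: P·MP_H = w, so 18·(62 − 4H) = 180.
Then 62 − 4H = 10, giving H = 13.

H* = 13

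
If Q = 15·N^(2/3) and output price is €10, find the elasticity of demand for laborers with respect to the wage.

ε = -3

MP_N = (2/3)·15·N^(-1/3), so P·MP_N = w gives 100·N^(-1/3) = w.
Solving, N(w) = (100/w)^(3). This is a constant-elasticity form: N ∝ w^(−3), so ε = −3.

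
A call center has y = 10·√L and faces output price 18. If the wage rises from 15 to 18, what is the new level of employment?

L* = 25

From P·MP_L = w with MP_L = 5·L^(-1/2), the labor demand is L(w) = (90/w)^(2).
At w = 15: L = 36. At w = 18: L = 25.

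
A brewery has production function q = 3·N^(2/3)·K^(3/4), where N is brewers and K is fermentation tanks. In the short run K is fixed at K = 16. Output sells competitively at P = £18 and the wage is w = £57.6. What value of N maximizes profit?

N* = 125

With K = 16, MP_N = (2/3)·3·N^(-1/3)·16^(3/4) = 16·N^(-1/3).
Profit maximization for a price taker requires P·MP_N = w: 18·16·N^(-1/3) = 57.6.
So N^(-1/3) = 0.2, which gives N = 125.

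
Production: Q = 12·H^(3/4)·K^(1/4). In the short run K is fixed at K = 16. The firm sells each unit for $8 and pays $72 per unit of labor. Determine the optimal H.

With K = 16, MP_H = (3/4)·12·H^(-1/4)·16^(1/4) = 18·H^(-1/4).
Profit maximization for a price taker requires P·MP_H = w: 8·18·H^(-1/4) = 72.
So H^(-1/4) = 0.5, which gives H = 16.

H* = 16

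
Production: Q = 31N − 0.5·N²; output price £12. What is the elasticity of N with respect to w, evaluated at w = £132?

ε = -0.55

From P·MP_N = w with MP_N = 31 − N, labor demand is N(w) = 31 − w/12.
dN/dw = −1/(12) = -1/12.
At w = 132, N = 20, so ε = (dN/dw)·(w/N) = (-1/12)·(132/20) = -0.55.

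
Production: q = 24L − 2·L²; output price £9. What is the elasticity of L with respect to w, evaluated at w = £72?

ε = -0.5

From P·MP_L = w with MP_L = 24 − 4L, labor demand is L(w) = (24 − w/9)/4.
dL/dw = −1/(36) = -1/36.
At w = 72, L = 4, so ε = (dL/dw)·(w/L) = (-1/36)·(72/4) = -0.5.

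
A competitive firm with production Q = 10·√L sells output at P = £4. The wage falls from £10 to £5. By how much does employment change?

From P·MP_L = w with MP_L = 5·L^(-1/2), the labor demand is L(w) = (20/w)^(2).
At w = 10: L = 4. At w = 5: L = 16.
ΔL = 16 − 4 = 12.

ΔL = 12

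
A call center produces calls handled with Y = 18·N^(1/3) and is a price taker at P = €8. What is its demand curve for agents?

N(w) = (48/w)^(3/2)

MP_N = (1/3)·18·N^(-2/3) = 6·N^(-2/3).
Setting P·MP_N = w: 48·N^(-2/3) = w.
Solving for N: N^(-2/3) = w/48, so N = (48/w)^(3/2).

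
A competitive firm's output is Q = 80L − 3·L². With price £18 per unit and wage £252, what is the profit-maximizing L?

L* = 11

The marginal product of L is MP_L = 80 − 6L.
A price-taking firm hires until the value of the marginal product equals the wage: P·MP_L = w, so 18·(80 − 6L) = 252.
Then 80 − 6L = 14, giving L = 11.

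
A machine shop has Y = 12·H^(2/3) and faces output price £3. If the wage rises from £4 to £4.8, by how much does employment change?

From P·MP_H = w with MP_H = 8·H^(-1/3), the labor demand is H(w) = (24/w)^(3).
At w = 4: H = 216. At w = 4.8: H = 125.
ΔH = 125 − 216 = -91.

ΔH = -91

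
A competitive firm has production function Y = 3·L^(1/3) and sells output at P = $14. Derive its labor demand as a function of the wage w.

MP_L = (1/3)·3·L^(-2/3) = L^(-2/3).
Setting P·MP_L = w: 14·L^(-2/3) = w.
Solving for L: L^(-2/3) = w/14, so L = (14/w)^(3/2).

L(w) = (14/w)^(3/2)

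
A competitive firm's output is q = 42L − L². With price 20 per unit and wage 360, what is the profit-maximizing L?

The marginal product of L is MP_L = 42 − 2L.
A price-taking firm hires until the value of the marginal product equals the wage: P·MP_L = w, so 20·(42 − 2L) = 360.
Then 42 − 2L = 18, giving L = 12.

L* = 12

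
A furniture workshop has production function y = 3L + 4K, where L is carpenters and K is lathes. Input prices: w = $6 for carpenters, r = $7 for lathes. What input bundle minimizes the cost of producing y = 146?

The inputs are perfect substitutes, so the firm uses whichever has the lower cost per unit of output.
Cost per unit of output via L is w/3 = 2; via K it is r/4 = 1.75. K is cheaper.
Producing y = 146 with K alone: L = 0, K = 36.5.

L* = 0, K* = 36.5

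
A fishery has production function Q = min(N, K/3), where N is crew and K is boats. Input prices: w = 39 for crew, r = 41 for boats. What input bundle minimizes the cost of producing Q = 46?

N* = 46, K* = 138

With a fixed-proportions technology, the cost-minimizing bundle uses no slack in either input: N = K/3 = Q.
So N = 46 and K = 3·46 = 138.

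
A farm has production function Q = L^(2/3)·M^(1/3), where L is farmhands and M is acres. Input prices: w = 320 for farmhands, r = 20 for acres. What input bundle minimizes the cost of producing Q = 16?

Cost minimization requires the marginal rate of technical substitution to equal the input-price ratio: MP_L/MP_M = w/r.
Here MP_L/MP_M = (2/3)·(M/L)/(1/3) = 2·(M/L). Setting this equal to 320/20 = 16 gives M = 8L.
Substituting into Q = 16: L^(2/3)·(8L)^(1/3) = 16.
Solving, L = 8 and M = 64.

L* = 8, M* = 64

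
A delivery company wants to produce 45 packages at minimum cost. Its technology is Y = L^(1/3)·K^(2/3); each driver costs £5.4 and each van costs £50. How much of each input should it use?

Cost minimization requires the marginal rate of technical substitution to equal the input-price ratio: MP_L/MP_K = w/r.
Here MP_L/MP_K = (1/3)·(K/L)/(2/3) = 0.5·(K/L). Setting this equal to 5.4/50 = 0.108 gives K = 0.216L.
Substituting into Y = 45: L^(1/3)·(0.216L)^(2/3) = 45.
Solving, L = 125 and K = 27.

L* = 125, K* = 27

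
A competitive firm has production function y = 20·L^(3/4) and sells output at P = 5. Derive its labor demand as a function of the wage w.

L(w) = (75/w)^(4)

MP_L = (3/4)·20·L^(-1/4) = 15·L^(-1/4).
Setting P·MP_L = w: 75·L^(-1/4) = w.
Solving for L: L^(-1/4) = w/75, so L = (75/w)^(4).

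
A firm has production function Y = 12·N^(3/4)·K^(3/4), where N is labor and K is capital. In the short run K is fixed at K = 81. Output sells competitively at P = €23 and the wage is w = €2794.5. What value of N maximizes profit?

N* = 16

With K = 81, MP_N = (3/4)·12·N^(-1/4)·81^(3/4) = 243·N^(-1/4).
Profit maximization for a price taker requires P·MP_N = w: 23·243·N^(-1/4) = 2794.5.
So N^(-1/4) = 0.5, which gives N = 16.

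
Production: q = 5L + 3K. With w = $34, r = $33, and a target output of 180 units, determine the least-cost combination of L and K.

The inputs are perfect substitutes, so the firm uses whichever has the lower cost per unit of output.
Cost per unit of output via L is w/5 = 6.8; via K it is r/3 = 11. L is cheaper.
Producing q = 180 with L alone: L = 36, K = 0.

L* = 36, K* = 0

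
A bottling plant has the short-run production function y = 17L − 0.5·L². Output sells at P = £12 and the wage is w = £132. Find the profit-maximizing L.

L* = 6

The marginal product of L is MP_L = 17 − L.
A price-taking firm hires until the value of the marginal product equals the wage: P·MP_L = w, so 12·(17 − L) = 132.
Then 17 − L = 11, giving L = 6.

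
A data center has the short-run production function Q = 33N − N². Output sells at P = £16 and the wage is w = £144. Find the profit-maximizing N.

The marginal product of N is MP_N = 33 − 2N.
A price-taking firm hires until the value of the marginal product equals the wage: P·MP_N = w, so 16·(33 − 2N) = 144.
Then 33 − 2N = 9, giving N = 12.

N* = 12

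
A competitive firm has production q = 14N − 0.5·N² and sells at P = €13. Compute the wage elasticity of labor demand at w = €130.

From P·MP_N = w with MP_N = 14 − N, labor demand is N(w) = 14 − w/13.
dN/dw = −1/(13) = -1/13.
At w = 130, N = 4, so ε = (dN/dw)·(w/N) = (-1/13)·(130/4) = -2.5.

ε = -2.5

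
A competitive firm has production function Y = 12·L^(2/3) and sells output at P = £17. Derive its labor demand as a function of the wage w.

L(w) = 2515456/w³

MP_L = (2/3)·12·L^(-1/3) = 8·L^(-1/3).
Setting P·MP_L = w: 136·L^(-1/3) = w.
Solving for L: L^(-1/3) = w/136, so L = (136/w)^(3).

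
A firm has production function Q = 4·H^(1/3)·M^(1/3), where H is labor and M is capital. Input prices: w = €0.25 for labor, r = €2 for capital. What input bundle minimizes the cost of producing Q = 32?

H* = 64, M* = 8

Cost minimization requires the marginal rate of technical substitution to equal the input-price ratio: MP_H/MP_M = w/r.
Here MP_H/MP_M = (1/3)·(M/H)/(1/3) = (M/H). Setting this equal to 0.25/2 = 0.125 gives M = 0.125H.
Substituting into Q = 32: 4·H^(1/3)·(0.125H)^(1/3) = 32.
Solving, H = 64 and M = 8.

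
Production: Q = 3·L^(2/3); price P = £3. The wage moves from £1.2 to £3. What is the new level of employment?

From P·MP_L = w with MP_L = 2·L^(-1/3), the labor demand is L(w) = (6/w)^(3).
At w = 1.2: L = 125. At w = 3: L = 8.

L* = 8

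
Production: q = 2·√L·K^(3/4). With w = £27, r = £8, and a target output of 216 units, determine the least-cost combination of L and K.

Cost minimization requires the marginal rate of technical substitution to equal the input-price ratio: MP_L/MP_K = w/r.
Here MP_L/MP_K = (1/2)·(K/L)/(3/4) = (2/3)·(K/L). Setting this equal to 27/8 = 3.375 gives K = 5.0625L.
Substituting into q = 216: 2·L^(1/2)·(5.0625L)^(3/4) = 216.
Solving, L = 16 and K = 81.

L* = 16, K* = 81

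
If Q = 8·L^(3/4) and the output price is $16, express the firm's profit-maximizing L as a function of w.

L(w) = (96/w)^(4)

MP_L = (3/4)·8·L^(-1/4) = 6·L^(-1/4).
Setting P·MP_L = w: 96·L^(-1/4) = w.
Solving for L: L^(-1/4) = w/96, so L = (96/w)^(4).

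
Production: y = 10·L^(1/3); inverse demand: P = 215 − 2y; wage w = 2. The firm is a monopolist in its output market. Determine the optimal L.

Marginal revenue from the inverse demand is MR = 215 − 4y.
The marginal product is MP_L = (10/3)·L^(-2/3).
A monopolist hires until marginal revenue product equals the wage: MR·MP_L = w.
At L, y = 10·L^(1/3). Substituting and solving: (215 − 40·L^(1/3))·(10/3)·L^(-2/3) = 2 gives L = 125.

L* = 125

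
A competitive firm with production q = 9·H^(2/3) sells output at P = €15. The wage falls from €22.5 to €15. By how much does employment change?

From P·MP_H = w with MP_H = 6·H^(-1/3), the labor demand is H(w) = (90/w)^(3).
At w = 22.5: H = 64. At w = 15: H = 216.
ΔH = 216 − 64 = 152.

ΔH = 152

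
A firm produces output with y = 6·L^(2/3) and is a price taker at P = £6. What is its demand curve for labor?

L(w) = 13824/w³

MP_L = (2/3)·6·L^(-1/3) = 4·L^(-1/3).
Setting P·MP_L = w: 24·L^(-1/3) = w.
Solving for L: L^(-1/3) = w/24, so L = (24/w)^(3).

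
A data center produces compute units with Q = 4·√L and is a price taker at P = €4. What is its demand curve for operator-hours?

L(w) = 64/w²

MP_L = (1/2)·4·L^(-1/2) = 2·L^(-1/2).
Setting P·MP_L = w: 8·L^(-1/2) = w.
Solving for L: L^(-1/2) = w/8, so L = (8/w)^(2).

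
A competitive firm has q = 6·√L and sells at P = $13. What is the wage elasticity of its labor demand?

MP_L = (1/2)·6·L^(-1/2), so P·MP_L = w gives 39·L^(-1/2) = w.
Solving, L(w) = (39/w)^(2). This is a constant-elasticity form: L ∝ w^(−2), so ε = −2.

ε = -2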